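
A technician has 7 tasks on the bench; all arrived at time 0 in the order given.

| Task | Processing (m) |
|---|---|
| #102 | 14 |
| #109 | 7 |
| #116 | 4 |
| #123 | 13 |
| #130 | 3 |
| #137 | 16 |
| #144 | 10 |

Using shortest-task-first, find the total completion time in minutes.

SPT (increasing processing time): #130 #116 #109 #144 #123 #102 #137.
#130: 0→3
#116: 3→7
#109: 7→14
#144: 14→24
#123: 24→37
#102: 37→51
#137: 51→67
Sum = 3+7+14+24+37+51+67 = 203.

203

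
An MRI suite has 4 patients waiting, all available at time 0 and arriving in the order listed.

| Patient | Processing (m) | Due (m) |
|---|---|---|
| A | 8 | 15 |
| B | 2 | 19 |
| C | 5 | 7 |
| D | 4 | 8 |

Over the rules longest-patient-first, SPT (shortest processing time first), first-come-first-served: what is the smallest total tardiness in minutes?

8

LPT (decreasing processing time): A C D B.
A: 0→8, due 15, tardiness 0
C: 8→13, due 7, tardiness 6
D: 13→17, due 8, tardiness 9
B: 17→19, due 19, tardiness 0
Sum = 0+6+9+0 = 15.
SPT (increasing processing time): B D C A.
B: 0→2, due 19, tardiness 0
D: 2→6, due 8, tardiness 0
C: 6→11, due 7, tardiness 4
A: 11→19, due 15, tardiness 4
Sum = 0+0+4+4 = 8.
FIFO (arrival order): A B C D.
A: 0→8, due 15, tardiness 0
B: 8→10, due 19, tardiness 0
C: 10→15, due 7, tardiness 8
D: 15→19, due 8, tardiness 11
Sum = 0+0+8+11 = 19.
LPT 15, SPT 8, FIFO 19 → minimum 8.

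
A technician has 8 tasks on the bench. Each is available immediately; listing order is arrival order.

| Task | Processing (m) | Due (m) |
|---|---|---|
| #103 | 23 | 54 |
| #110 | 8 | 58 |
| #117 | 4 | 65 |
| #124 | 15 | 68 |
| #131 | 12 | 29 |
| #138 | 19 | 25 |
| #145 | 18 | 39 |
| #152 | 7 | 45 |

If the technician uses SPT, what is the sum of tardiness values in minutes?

137

SPT (increasing processing time): #117 #152 #110 #131 #124 #145 #138 #103.
#117: 0→4, due 65, tardiness 0
#152: 4→11, due 45, tardiness 0
#110: 11→19, due 58, tardiness 0
#131: 19→31, due 29, tardiness 2
#124: 31→46, due 68, tardiness 0
#145: 46→64, due 39, tardiness 25
#138: 64→83, due 25, tardiness 58
#103: 83→106, due 54, tardiness 52
Sum = 0+0+0+2+0+25+58+52 = 137.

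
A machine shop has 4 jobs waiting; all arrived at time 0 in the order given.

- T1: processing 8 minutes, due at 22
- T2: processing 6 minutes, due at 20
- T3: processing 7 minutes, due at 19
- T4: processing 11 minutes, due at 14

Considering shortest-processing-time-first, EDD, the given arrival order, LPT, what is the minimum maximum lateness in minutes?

SPT (increasing processing time): T2 T3 T1 T4.
T2: 0→6, due 20, lateness -14
T3: 6→13, due 19, lateness -6
T1: 13→21, due 22, lateness -1
T4: 21→32, due 14, lateness 18
Maximum = 18.
EDD (increasing due date): T4 T3 T2 T1.
T4: 0→11, due 14, lateness -3
T3: 11→18, due 19, lateness -1
T2: 18→24, due 20, lateness 4
T1: 24→32, due 22, lateness 10
Maximum = 10.
FIFO (arrival order): T1 T2 T3 T4.
T1: 0→8, due 22, lateness -14
T2: 8→14, due 20, lateness -6
T3: 14→21, due 19, lateness 2
T4: 21→32, due 14, lateness 18
Maximum = 18.
LPT (decreasing processing time): T4 T1 T3 T2.
T4: 0→11, due 14, lateness -3
T1: 11→19, due 22, lateness -3
T3: 19→26, due 19, lateness 7
T2: 26→32, due 20, lateness 12
Maximum = 12.
SPT 18, EDD 10, FIFO 18, LPT 12 → minimum 10.

10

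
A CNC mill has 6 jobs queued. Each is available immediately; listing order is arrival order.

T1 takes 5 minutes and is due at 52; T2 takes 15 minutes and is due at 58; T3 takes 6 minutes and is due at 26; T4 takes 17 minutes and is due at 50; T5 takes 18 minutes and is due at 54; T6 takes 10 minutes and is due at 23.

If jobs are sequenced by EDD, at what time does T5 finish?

EDD (increasing due date): T6 T3 T4 T1 T5 T2.
T6: 0→10
T3: 10→16
T4: 16→33
T1: 33→38
T5: 38→56

56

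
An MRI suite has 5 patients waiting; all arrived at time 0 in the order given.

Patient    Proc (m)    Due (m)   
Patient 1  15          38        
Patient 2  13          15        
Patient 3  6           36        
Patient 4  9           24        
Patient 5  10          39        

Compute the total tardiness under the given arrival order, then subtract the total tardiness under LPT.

-7

FIFO (arrival order): Patient 1 Patient 2 Patient 3 Patient 4 Patient 5.
Patient 1: 0→15, due 38, tardiness 0
Patient 2: 15→28, due 15, tardiness 13
Patient 3: 28→34, due 36, tardiness 0
Patient 4: 34→43, due 24, tardiness 19
Patient 5: 43→53, due 39, tardiness 14
Sum = 0+13+0+19+14 = 46.
LPT (decreasing processing time): Patient 1 Patient 2 Patient 5 Patient 4 Patient 3.
Patient 1: 0→15, due 38, tardiness 0
Patient 2: 15→28, due 15, tardiness 13
Patient 5: 28→38, due 39, tardiness 0
Patient 4: 38→47, due 24, tardiness 23
Patient 3: 47→53, due 36, tardiness 17
Sum = 0+13+0+23+17 = 53.
Difference = 46 − 53 = -7.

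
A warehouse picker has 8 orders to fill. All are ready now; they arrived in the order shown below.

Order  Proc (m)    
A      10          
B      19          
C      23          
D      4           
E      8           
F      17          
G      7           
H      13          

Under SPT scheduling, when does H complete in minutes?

SPT (increasing processing time): D G E A H F B C.
D: 0→4
G: 4→11
E: 11→19
A: 19→29
H: 29→42

42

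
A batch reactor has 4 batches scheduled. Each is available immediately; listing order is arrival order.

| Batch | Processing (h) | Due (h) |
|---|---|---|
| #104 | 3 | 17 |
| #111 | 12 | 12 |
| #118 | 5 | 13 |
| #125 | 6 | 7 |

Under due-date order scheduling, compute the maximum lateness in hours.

10

EDD (increasing due date): #125 #111 #118 #104.
#125: 0→6, due 7, lateness -1
#111: 6→18, due 12, lateness 6
#118: 18→23, due 13, lateness 10
#104: 23→26, due 17, lateness 9
Maximum = 10.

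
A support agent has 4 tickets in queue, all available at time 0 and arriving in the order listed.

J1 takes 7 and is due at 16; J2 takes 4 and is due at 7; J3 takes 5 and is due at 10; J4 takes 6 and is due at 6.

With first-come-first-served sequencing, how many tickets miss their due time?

FIFO (arrival order): J1 J2 J3 J4.
J1: 0→7, due 16, tardiness 0
J2: 7→11, due 7, tardiness 4
J3: 11→16, due 10, tardiness 6
J4: 16→22, due 6, tardiness 16
Late tickets: 3.

3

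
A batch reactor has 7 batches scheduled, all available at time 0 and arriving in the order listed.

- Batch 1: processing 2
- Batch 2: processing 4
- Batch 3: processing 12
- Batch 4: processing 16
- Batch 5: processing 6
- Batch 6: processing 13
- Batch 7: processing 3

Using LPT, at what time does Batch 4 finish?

LPT (decreasing processing time): Batch 4 Batch 6 Batch 3 Batch 5 Batch 2 Batch 7 Batch 1.
Batch 4: 0→16

16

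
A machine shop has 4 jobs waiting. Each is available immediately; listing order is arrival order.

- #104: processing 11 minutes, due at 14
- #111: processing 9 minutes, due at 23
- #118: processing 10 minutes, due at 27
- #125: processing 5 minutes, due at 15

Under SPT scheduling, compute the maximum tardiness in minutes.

SPT (increasing processing time): #125 #111 #118 #104.
#125: 0→5, due 15, tardiness 0
#111: 5→14, due 23, tardiness 0
#118: 14→24, due 27, tardiness 0
#104: 24→35, due 14, tardiness 21
Maximum = 21.

21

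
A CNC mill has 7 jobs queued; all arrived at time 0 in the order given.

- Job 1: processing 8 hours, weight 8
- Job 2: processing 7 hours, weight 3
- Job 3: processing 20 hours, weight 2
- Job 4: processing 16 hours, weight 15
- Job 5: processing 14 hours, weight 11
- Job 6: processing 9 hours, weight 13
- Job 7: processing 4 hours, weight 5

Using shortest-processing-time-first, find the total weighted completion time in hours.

2057

SPT (increasing processing time): Job 7 Job 2 Job 1 Job 6 Job 5 Job 4 Job 3.
Job 7: finishes 4, weight 5, w·C = 20
Job 2: finishes 11, weight 3, w·C = 33
Job 1: finishes 19, weight 8, w·C = 152
Job 6: finishes 28, weight 13, w·C = 364
Job 5: finishes 42, weight 11, w·C = 462
Job 4: finishes 58, weight 15, w·C = 870
Job 3: finishes 78, weight 2, w·C = 156
Sum = 20+33+152+364+462+870+156 = 2057.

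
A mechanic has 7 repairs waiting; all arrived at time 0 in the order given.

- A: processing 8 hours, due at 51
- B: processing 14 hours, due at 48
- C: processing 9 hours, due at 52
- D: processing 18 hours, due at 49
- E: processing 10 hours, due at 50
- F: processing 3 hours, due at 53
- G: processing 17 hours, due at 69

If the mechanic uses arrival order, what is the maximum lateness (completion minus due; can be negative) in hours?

FIFO (arrival order): A B C D E F G.
A: 0→8, due 51, lateness -43
B: 8→22, due 48, lateness -26
C: 22→31, due 52, lateness -21
D: 31→49, due 49, lateness 0
E: 49→59, due 50, lateness 9
F: 59→62, due 53, lateness 9
G: 62→79, due 69, lateness 10
Maximum = 10.

10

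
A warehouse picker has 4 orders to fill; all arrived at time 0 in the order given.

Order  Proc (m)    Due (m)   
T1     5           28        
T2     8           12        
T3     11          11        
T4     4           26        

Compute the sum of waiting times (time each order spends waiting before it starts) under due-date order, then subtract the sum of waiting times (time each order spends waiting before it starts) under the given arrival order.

EDD (increasing due date): T3 T2 T4 T1.
T3: waits 0, runs 0→11
T2: waits 11, runs 11→19
T4: waits 19, runs 19→23
T1: waits 23, runs 23→28
Sum = 0+11+19+23 = 53.
FIFO (arrival order): T1 T2 T3 T4.
T1: waits 0, runs 0→5
T2: waits 5, runs 5→13
T3: waits 13, runs 13→24
T4: waits 24, runs 24→28
Sum = 0+5+13+24 = 42.
Difference = 53 − 42 = 11.

11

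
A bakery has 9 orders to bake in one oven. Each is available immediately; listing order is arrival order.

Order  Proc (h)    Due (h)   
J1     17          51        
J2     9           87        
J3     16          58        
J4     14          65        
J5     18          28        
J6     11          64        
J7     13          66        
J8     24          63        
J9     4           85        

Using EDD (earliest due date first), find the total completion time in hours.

721

EDD (increasing due date): J5 J1 J3 J8 J6 J4 J7 J9 J2.
J5: 0→18
J1: 18→35
J3: 35→51
J8: 51→75
J6: 75→86
J4: 86→100
J7: 100→113
J9: 113→117
J2: 117→126
Sum = 18+35+51+75+86+100+113+117+126 = 721.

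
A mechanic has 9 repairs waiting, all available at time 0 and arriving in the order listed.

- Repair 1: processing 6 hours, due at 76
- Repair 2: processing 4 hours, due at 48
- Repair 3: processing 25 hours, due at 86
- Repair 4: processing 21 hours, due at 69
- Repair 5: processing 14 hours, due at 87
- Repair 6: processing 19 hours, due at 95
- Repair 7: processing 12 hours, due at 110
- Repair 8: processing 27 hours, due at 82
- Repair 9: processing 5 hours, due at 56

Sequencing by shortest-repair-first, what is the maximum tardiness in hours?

SPT (increasing processing time): Repair 2 Repair 9 Repair 1 Repair 7 Repair 5 Repair 6 Repair 4 Repair 3 Repair 8.
Repair 2: 0→4, due 48, tardiness 0
Repair 9: 4→9, due 56, tardiness 0
Repair 1: 9→15, due 76, tardiness 0
Repair 7: 15→27, due 110, tardiness 0
Repair 5: 27→41, due 87, tardiness 0
Repair 6: 41→60, due 95, tardiness 0
Repair 4: 60→81, due 69, tardiness 12
Repair 3: 81→106, due 86, tardiness 20
Repair 8: 106→133, due 82, tardiness 51
Maximum = 51.

51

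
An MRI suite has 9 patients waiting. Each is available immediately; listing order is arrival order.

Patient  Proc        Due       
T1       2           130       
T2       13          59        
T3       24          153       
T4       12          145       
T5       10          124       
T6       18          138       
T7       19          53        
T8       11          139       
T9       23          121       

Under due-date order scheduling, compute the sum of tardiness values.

EDD (increasing due date): T7 T2 T9 T5 T1 T6 T8 T4 T3.
T7: 0→19, due 53, tardiness 0
T2: 19→32, due 59, tardiness 0
T9: 32→55, due 121, tardiness 0
T5: 55→65, due 124, tardiness 0
T1: 65→67, due 130, tardiness 0
T6: 67→85, due 138, tardiness 0
T8: 85→96, due 139, tardiness 0
T4: 96→108, due 145, tardiness 0
T3: 108→132, due 153, tardiness 0
Sum = 0+0+0+0+0+0+0+0+0 = 0.

0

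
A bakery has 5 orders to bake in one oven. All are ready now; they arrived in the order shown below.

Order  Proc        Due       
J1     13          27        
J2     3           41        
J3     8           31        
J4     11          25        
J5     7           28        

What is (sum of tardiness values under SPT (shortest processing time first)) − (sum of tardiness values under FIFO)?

-5

SPT (increasing processing time): J2 J5 J3 J4 J1.
J2: 0→3, due 41, tardiness 0
J5: 3→10, due 28, tardiness 0
J3: 10→18, due 31, tardiness 0
J4: 18→29, due 25, tardiness 4
J1: 29→42, due 27, tardiness 15
Sum = 0+0+0+4+15 = 19.
FIFO (arrival order): J1 J2 J3 J4 J5.
J1: 0→13, due 27, tardiness 0
J2: 13→16, due 41, tardiness 0
J3: 16→24, due 31, tardiness 0
J4: 24→35, due 25, tardiness 10
J5: 35→42, due 28, tardiness 14
Sum = 0+0+0+10+14 = 24.
Difference = 19 − 24 = -5.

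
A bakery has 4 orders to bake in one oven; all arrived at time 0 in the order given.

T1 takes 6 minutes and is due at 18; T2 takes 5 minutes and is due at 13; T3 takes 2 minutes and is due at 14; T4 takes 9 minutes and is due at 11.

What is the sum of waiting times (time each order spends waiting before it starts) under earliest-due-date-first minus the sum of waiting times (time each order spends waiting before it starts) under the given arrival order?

9

EDD (increasing due date): T4 T2 T3 T1.
T4: waits 0, runs 0→9
T2: waits 9, runs 9→14
T3: waits 14, runs 14→16
T1: waits 16, runs 16→22
Sum = 0+9+14+16 = 39.
FIFO (arrival order): T1 T2 T3 T4.
T1: waits 0, runs 0→6
T2: waits 6, runs 6→11
T3: waits 11, runs 11→13
T4: waits 13, runs 13→22
Sum = 0+6+11+13 = 30.
Difference = 39 − 30 = 9.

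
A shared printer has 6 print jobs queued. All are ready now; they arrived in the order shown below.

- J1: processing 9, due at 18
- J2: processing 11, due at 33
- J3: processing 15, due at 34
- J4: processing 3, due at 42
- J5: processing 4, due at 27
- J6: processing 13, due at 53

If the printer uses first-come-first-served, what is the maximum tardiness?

FIFO (arrival order): J1 J2 J3 J4 J5 J6.
J1: 0→9, due 18, tardiness 0
J2: 9→20, due 33, tardiness 0
J3: 20→35, due 34, tardiness 1
J4: 35→38, due 42, tardiness 0
J5: 38→42, due 27, tardiness 15
J6: 42→55, due 53, tardiness 2
Maximum = 15.

15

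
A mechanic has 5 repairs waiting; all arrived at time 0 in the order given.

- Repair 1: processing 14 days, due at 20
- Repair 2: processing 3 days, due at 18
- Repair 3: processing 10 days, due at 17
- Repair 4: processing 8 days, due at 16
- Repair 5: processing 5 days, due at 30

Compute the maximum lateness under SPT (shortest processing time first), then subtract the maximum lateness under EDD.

SPT (increasing processing time): Repair 2 Repair 5 Repair 4 Repair 3 Repair 1.
Repair 2: 0→3, due 18, lateness -15
Repair 5: 3→8, due 30, lateness -22
Repair 4: 8→16, due 16, lateness 0
Repair 3: 16→26, due 17, lateness 9
Repair 1: 26→40, due 20, lateness 20
Maximum = 20.
EDD (increasing due date): Repair 4 Repair 3 Repair 2 Repair 1 Repair 5.
Repair 4: 0→8, due 16, lateness -8
Repair 3: 8→18, due 17, lateness 1
Repair 2: 18→21, due 18, lateness 3
Repair 1: 21→35, due 20, lateness 15
Repair 5: 35→40, due 30, lateness 10
Maximum = 15.
Difference = 20 − 15 = 5.

5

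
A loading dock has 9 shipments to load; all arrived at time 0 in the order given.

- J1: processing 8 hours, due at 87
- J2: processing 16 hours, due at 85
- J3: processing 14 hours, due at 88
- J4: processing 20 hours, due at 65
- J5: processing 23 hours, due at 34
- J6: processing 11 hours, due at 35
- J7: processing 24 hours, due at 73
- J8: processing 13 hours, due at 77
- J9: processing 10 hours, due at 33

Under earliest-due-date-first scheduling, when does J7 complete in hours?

88

EDD (increasing due date): J9 J5 J6 J4 J7 J8 J2 J1 J3.
J9: 0→10
J5: 10→33
J6: 33→44
J4: 44→64
J7: 64→88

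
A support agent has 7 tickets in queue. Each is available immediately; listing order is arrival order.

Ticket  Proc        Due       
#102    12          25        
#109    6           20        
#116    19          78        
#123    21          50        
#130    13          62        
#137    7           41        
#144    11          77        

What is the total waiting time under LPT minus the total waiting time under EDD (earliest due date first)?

114

LPT (decreasing processing time): #123 #116 #130 #102 #144 #137 #109.
#123: waits 0, runs 0→21
#116: waits 21, runs 21→40
#130: waits 40, runs 40→53
#102: waits 53, runs 53→65
#144: waits 65, runs 65→76
#137: waits 76, runs 76→83
#109: waits 83, runs 83→89
Sum = 0+21+40+53+65+76+83 = 338.
EDD (increasing due date): #109 #102 #137 #123 #130 #144 #116.
#109: waits 0, runs 0→6
#102: waits 6, runs 6→18
#137: waits 18, runs 18→25
#123: waits 25, runs 25→46
#130: waits 46, runs 46→59
#144: waits 59, runs 59→70
#116: waits 70, runs 70→89
Sum = 0+6+18+25+46+59+70 = 224.
Difference = 338 − 224 = 114.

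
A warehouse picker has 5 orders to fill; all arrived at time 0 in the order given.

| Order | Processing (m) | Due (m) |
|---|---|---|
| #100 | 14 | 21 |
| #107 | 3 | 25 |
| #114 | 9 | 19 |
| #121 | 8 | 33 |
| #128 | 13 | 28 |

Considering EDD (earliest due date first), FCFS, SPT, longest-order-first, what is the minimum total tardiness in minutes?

EDD (increasing due date): #114 #100 #107 #128 #121.
#114: 0→9, due 19, tardiness 0
#100: 9→23, due 21, tardiness 2
#107: 23→26, due 25, tardiness 1
#128: 26→39, due 28, tardiness 11
#121: 39→47, due 33, tardiness 14
Sum = 0+2+1+11+14 = 28.
FIFO (arrival order): #100 #107 #114 #121 #128.
#100: 0→14, due 21, tardiness 0
#107: 14→17, due 25, tardiness 0
#114: 17→26, due 19, tardiness 7
#121: 26→34, due 33, tardiness 1
#128: 34→47, due 28, tardiness 19
Sum = 0+0+7+1+19 = 27.
SPT (increasing processing time): #107 #121 #114 #128 #100.
#107: 0→3, due 25, tardiness 0
#121: 3→11, due 33, tardiness 0
#114: 11→20, due 19, tardiness 1
#128: 20→33, due 28, tardiness 5
#100: 33→47, due 21, tardiness 26
Sum = 0+0+1+5+26 = 32.
LPT (decreasing processing time): #100 #128 #114 #121 #107.
#100: 0→14, due 21, tardiness 0
#128: 14→27, due 28, tardiness 0
#114: 27→36, due 19, tardiness 17
#121: 36→44, due 33, tardiness 11
#107: 44→47, due 25, tardiness 22
Sum = 0+0+17+11+22 = 50.
EDD 28, FIFO 27, SPT 32, LPT 50 → minimum 27.

27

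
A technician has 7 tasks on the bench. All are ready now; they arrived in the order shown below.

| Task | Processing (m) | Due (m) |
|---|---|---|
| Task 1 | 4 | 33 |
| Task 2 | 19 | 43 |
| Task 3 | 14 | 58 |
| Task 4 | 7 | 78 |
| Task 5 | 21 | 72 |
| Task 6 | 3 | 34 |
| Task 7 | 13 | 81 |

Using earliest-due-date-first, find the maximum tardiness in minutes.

EDD (increasing due date): Task 1 Task 6 Task 2 Task 3 Task 5 Task 4 Task 7.
Task 1: 0→4, due 33, tardiness 0
Task 6: 4→7, due 34, tardiness 0
Task 2: 7→26, due 43, tardiness 0
Task 3: 26→40, due 58, tardiness 0
Task 5: 40→61, due 72, tardiness 0
Task 4: 61→68, due 78, tardiness 0
Task 7: 68→81, due 81, tardiness 0
Maximum = 0.

0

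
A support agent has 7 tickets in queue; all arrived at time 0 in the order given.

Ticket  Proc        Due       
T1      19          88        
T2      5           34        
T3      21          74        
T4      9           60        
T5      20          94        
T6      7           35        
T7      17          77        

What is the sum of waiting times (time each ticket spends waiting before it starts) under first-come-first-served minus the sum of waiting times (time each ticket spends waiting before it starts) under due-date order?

FIFO (arrival order): T1 T2 T3 T4 T5 T6 T7.
T1: waits 0, runs 0→19
T2: waits 19, runs 19→24
T3: waits 24, runs 24→45
T4: waits 45, runs 45→54
T5: waits 54, runs 54→74
T6: waits 74, runs 74→81
T7: waits 81, runs 81→98
Sum = 0+19+24+45+54+74+81 = 297.
EDD (increasing due date): T2 T6 T4 T3 T7 T1 T5.
T2: waits 0, runs 0→5
T6: waits 5, runs 5→12
T4: waits 12, runs 12→21
T3: waits 21, runs 21→42
T7: waits 42, runs 42→59
T1: waits 59, runs 59→78
T5: waits 78, runs 78→98
Sum = 0+5+12+21+42+59+78 = 217.
Difference = 297 − 217 = 80.

80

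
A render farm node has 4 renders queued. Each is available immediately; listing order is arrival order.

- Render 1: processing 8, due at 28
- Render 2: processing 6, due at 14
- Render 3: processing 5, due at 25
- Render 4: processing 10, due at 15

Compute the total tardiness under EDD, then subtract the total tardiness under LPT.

EDD (increasing due date): Render 2 Render 4 Render 3 Render 1.
Render 2: 0→6, due 14, tardiness 0
Render 4: 6→16, due 15, tardiness 1
Render 3: 16→21, due 25, tardiness 0
Render 1: 21→29, due 28, tardiness 1
Sum = 0+1+0+1 = 2.
LPT (decreasing processing time): Render 4 Render 1 Render 2 Render 3.
Render 4: 0→10, due 15, tardiness 0
Render 1: 10→18, due 28, tardiness 0
Render 2: 18→24, due 14, tardiness 10
Render 3: 24→29, due 25, tardiness 4
Sum = 0+0+10+4 = 14.
Difference = 2 − 14 = -12.

-12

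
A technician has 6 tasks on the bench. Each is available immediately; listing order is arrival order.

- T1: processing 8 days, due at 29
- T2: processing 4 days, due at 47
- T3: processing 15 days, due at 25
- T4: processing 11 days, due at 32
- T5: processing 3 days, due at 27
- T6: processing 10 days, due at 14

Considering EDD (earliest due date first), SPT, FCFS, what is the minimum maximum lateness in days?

EDD (increasing due date): T6 T3 T5 T1 T4 T2.
T6: 0→10, due 14, lateness -4
T3: 10→25, due 25, lateness 0
T5: 25→28, due 27, lateness 1
T1: 28→36, due 29, lateness 7
T4: 36→47, due 32, lateness 15
T2: 47→51, due 47, lateness 4
Maximum = 15.
SPT (increasing processing time): T5 T2 T1 T6 T4 T3.
T5: 0→3, due 27, lateness -24
T2: 3→7, due 47, lateness -40
T1: 7→15, due 29, lateness -14
T6: 15→25, due 14, lateness 11
T4: 25→36, due 32, lateness 4
T3: 36→51, due 25, lateness 26
Maximum = 26.
FIFO (arrival order): T1 T2 T3 T4 T5 T6.
T1: 0→8, due 29, lateness -21
T2: 8→12, due 47, lateness -35
T3: 12→27, due 25, lateness 2
T4: 27→38, due 32, lateness 6
T5: 38→41, due 27, lateness 14
T6: 41→51, due 14, lateness 37
Maximum = 37.
EDD 15, SPT 26, FIFO 37 → minimum 15.

15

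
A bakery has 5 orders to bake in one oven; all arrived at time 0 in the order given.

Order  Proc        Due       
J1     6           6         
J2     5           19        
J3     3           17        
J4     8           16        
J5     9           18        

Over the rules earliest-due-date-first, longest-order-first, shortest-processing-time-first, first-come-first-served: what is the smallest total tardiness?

EDD (increasing due date): J1 J4 J3 J5 J2.
J1: 0→6, due 6, tardiness 0
J4: 6→14, due 16, tardiness 0
J3: 14→17, due 17, tardiness 0
J5: 17→26, due 18, tardiness 8
J2: 26→31, due 19, tardiness 12
Sum = 0+0+0+8+12 = 20.
LPT (decreasing processing time): J5 J4 J1 J2 J3.
J5: 0→9, due 18, tardiness 0
J4: 9→17, due 16, tardiness 1
J1: 17→23, due 6, tardiness 17
J2: 23→28, due 19, tardiness 9
J3: 28→31, due 17, tardiness 14
Sum = 0+1+17+9+14 = 41.
SPT (increasing processing time): J3 J2 J1 J4 J5.
J3: 0→3, due 17, tardiness 0
J2: 3→8, due 19, tardiness 0
J1: 8→14, due 6, tardiness 8
J4: 14→22, due 16, tardiness 6
J5: 22→31, due 18, tardiness 13
Sum = 0+0+8+6+13 = 27.
FIFO (arrival order): J1 J2 J3 J4 J5.
J1: 0→6, due 6, tardiness 0
J2: 6→11, due 19, tardiness 0
J3: 11→14, due 17, tardiness 0
J4: 14→22, due 16, tardiness 6
J5: 22→31, due 18, tardiness 13
Sum = 0+0+0+6+13 = 19.
EDD 20, LPT 41, SPT 27, FIFO 19 → minimum 19.

19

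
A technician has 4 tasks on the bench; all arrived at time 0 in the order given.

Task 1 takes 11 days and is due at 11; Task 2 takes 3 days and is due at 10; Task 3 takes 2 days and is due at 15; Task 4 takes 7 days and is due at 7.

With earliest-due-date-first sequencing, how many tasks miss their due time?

EDD (increasing due date): Task 4 Task 2 Task 1 Task 3.
Task 4: 0→7, due 7, tardiness 0
Task 2: 7→10, due 10, tardiness 0
Task 1: 10→21, due 11, tardiness 10
Task 3: 21→23, due 15, tardiness 8
Late tasks: 2.

2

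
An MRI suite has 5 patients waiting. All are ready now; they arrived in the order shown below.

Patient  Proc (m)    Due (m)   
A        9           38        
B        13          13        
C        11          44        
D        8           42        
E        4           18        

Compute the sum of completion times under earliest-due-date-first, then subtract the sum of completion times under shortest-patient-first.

EDD (increasing due date): B E A D C.
B: 0→13
E: 13→17
A: 17→26
D: 26→34
C: 34→45
Sum = 13+17+26+34+45 = 135.
SPT (increasing processing time): E D A C B.
E: 0→4
D: 4→12
A: 12→21
C: 21→32
B: 32→45
Sum = 4+12+21+32+45 = 114.
Difference = 135 − 114 = 21.

21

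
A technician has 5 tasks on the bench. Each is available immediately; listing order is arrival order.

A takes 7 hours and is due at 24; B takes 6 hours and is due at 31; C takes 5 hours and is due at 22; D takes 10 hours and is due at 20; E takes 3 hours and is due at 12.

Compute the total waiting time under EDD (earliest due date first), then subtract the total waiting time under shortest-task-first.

13

EDD (increasing due date): E D C A B.
E: waits 0, runs 0→3
D: waits 3, runs 3→13
C: waits 13, runs 13→18
A: waits 18, runs 18→25
B: waits 25, runs 25→31
Sum = 0+3+13+18+25 = 59.
SPT (increasing processing time): E C B A D.
E: waits 0, runs 0→3
C: waits 3, runs 3→8
B: waits 8, runs 8→14
A: waits 14, runs 14→21
D: waits 21, runs 21→31
Sum = 0+3+8+14+21 = 46.
Difference = 59 − 46 = 13.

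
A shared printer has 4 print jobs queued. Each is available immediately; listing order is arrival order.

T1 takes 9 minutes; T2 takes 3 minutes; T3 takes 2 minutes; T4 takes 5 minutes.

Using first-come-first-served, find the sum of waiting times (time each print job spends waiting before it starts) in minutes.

FIFO (arrival order): T1 T2 T3 T4.
T1: waits 0, runs 0→9
T2: waits 9, runs 9→12
T3: waits 12, runs 12→14
T4: waits 14, runs 14→19
Sum = 0+9+12+14 = 35.

35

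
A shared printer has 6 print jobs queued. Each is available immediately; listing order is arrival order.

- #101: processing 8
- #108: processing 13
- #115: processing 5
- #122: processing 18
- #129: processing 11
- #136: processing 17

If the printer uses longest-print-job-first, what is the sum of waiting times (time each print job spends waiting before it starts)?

LPT (decreasing processing time): #122 #136 #108 #129 #101 #115.
#122: waits 0, runs 0→18
#136: waits 18, runs 18→35
#108: waits 35, runs 35→48
#129: waits 48, runs 48→59
#101: waits 59, runs 59→67
#115: waits 67, runs 67→72
Sum = 0+18+35+48+59+67 = 227.

227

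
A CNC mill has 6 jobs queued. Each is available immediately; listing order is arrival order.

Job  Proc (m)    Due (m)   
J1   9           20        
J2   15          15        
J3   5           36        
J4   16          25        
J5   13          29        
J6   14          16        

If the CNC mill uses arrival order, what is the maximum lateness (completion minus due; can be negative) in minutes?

56

FIFO (arrival order): J1 J2 J3 J4 J5 J6.
J1: 0→9, due 20, lateness -11
J2: 9→24, due 15, lateness 9
J3: 24→29, due 36, lateness -7
J4: 29→45, due 25, lateness 20
J5: 45→58, due 29, lateness 29
J6: 58→72, due 16, lateness 56
Maximum = 56.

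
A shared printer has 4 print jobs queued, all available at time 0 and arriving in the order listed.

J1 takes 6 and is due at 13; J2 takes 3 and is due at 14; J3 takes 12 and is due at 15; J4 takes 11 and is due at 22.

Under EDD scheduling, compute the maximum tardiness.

EDD (increasing due date): J1 J2 J3 J4.
J1: 0→6, due 13, tardiness 0
J2: 6→9, due 14, tardiness 0
J3: 9→21, due 15, tardiness 6
J4: 21→32, due 22, tardiness 10
Maximum = 10.

10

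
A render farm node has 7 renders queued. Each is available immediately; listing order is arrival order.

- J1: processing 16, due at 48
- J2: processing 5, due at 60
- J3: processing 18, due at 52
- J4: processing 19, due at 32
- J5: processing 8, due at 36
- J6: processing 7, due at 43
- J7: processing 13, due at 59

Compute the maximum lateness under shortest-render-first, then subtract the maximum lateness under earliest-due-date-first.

28

SPT (increasing processing time): J2 J6 J5 J7 J1 J3 J4.
J2: 0→5, due 60, lateness -55
J6: 5→12, due 43, lateness -31
J5: 12→20, due 36, lateness -16
J7: 20→33, due 59, lateness -26
J1: 33→49, due 48, lateness 1
J3: 49→67, due 52, lateness 15
J4: 67→86, due 32, lateness 54
Maximum = 54.
EDD (increasing due date): J4 J5 J6 J1 J3 J7 J2.
J4: 0→19, due 32, lateness -13
J5: 19→27, due 36, lateness -9
J6: 27→34, due 43, lateness -9
J1: 34→50, due 48, lateness 2
J3: 50→68, due 52, lateness 16
J7: 68→81, due 59, lateness 22
J2: 81→86, due 60, lateness 26
Maximum = 26.
Difference = 54 − 26 = 28.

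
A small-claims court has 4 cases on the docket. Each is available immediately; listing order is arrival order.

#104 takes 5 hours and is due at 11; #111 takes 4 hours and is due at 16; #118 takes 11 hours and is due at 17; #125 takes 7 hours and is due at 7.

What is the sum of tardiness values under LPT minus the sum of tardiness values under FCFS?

11

LPT (decreasing processing time): #118 #125 #104 #111.
#118: 0→11, due 17, tardiness 0
#125: 11→18, due 7, tardiness 11
#104: 18→23, due 11, tardiness 12
#111: 23→27, due 16, tardiness 11
Sum = 0+11+12+11 = 34.
FIFO (arrival order): #104 #111 #118 #125.
#104: 0→5, due 11, tardiness 0
#111: 5→9, due 16, tardiness 0
#118: 9→20, due 17, tardiness 3
#125: 20→27, due 7, tardiness 20
Sum = 0+0+3+20 = 23.
Difference = 34 − 23 = 11.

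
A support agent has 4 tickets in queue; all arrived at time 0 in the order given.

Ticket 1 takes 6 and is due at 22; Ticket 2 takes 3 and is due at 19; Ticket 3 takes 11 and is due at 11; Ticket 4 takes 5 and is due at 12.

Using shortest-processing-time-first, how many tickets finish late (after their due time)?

SPT (increasing processing time): Ticket 2 Ticket 4 Ticket 1 Ticket 3.
Ticket 2: 0→3, due 19, tardiness 0
Ticket 4: 3→8, due 12, tardiness 0
Ticket 1: 8→14, due 22, tardiness 0
Ticket 3: 14→25, due 11, tardiness 14
Late tickets: 1.

1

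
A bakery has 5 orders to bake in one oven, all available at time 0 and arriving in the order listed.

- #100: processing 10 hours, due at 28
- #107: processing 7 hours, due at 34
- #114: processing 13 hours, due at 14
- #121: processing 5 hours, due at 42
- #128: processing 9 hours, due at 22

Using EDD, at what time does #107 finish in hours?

EDD (increasing due date): #114 #128 #100 #107 #121.
#114: 0→13
#128: 13→22
#100: 22→32
#107: 32→39

39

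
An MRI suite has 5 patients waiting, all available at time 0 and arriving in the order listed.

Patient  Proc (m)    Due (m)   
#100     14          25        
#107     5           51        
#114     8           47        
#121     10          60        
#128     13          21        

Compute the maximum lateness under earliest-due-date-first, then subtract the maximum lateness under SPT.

EDD (increasing due date): #128 #100 #114 #107 #121.
#128: 0→13, due 21, lateness -8
#100: 13→27, due 25, lateness 2
#114: 27→35, due 47, lateness -12
#107: 35→40, due 51, lateness -11
#121: 40→50, due 60, lateness -10
Maximum = 2.
SPT (increasing processing time): #107 #114 #121 #128 #100.
#107: 0→5, due 51, lateness -46
#114: 5→13, due 47, lateness -34
#121: 13→23, due 60, lateness -37
#128: 23→36, due 21, lateness 15
#100: 36→50, due 25, lateness 25
Maximum = 25.
Difference = 2 − 25 = -23.

-23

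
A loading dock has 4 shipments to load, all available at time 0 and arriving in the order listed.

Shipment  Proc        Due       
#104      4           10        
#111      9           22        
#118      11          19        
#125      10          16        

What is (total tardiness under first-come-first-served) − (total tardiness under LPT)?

FIFO (arrival order): #104 #111 #118 #125.
#104: 0→4, due 10, tardiness 0
#111: 4→13, due 22, tardiness 0
#118: 13→24, due 19, tardiness 5
#125: 24→34, due 16, tardiness 18
Sum = 0+0+5+18 = 23.
LPT (decreasing processing time): #118 #125 #111 #104.
#118: 0→11, due 19, tardiness 0
#125: 11→21, due 16, tardiness 5
#111: 21→30, due 22, tardiness 8
#104: 30→34, due 10, tardiness 24
Sum = 0+5+8+24 = 37.
Difference = 23 − 37 = -14.

-14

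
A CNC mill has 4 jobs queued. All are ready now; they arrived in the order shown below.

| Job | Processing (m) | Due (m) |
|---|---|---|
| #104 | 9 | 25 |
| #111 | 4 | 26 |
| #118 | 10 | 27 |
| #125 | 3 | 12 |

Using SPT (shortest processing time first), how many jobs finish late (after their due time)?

0

SPT (increasing processing time): #125 #111 #104 #118.
#125: 0→3, due 12, tardiness 0
#111: 3→7, due 26, tardiness 0
#104: 7→16, due 25, tardiness 0
#118: 16→26, due 27, tardiness 0
Late jobs: 0.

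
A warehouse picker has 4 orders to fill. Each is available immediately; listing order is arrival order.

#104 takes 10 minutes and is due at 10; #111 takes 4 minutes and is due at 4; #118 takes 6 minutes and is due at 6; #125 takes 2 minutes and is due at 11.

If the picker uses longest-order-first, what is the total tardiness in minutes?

37

LPT (decreasing processing time): #104 #118 #111 #125.
#104: 0→10, due 10, tardiness 0
#118: 10→16, due 6, tardiness 10
#111: 16→20, due 4, tardiness 16
#125: 20→22, due 11, tardiness 11
Sum = 0+10+16+11 = 37.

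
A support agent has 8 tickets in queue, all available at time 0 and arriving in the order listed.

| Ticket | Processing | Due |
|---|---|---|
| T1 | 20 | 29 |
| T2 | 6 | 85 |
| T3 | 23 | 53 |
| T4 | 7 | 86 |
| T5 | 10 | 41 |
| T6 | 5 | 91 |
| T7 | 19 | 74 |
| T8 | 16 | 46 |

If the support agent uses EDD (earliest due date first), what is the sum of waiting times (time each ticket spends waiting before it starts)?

448

EDD (increasing due date): T1 T5 T8 T3 T7 T2 T4 T6.
T1: waits 0, runs 0→20
T5: waits 20, runs 20→30
T8: waits 30, runs 30→46
T3: waits 46, runs 46→69
T7: waits 69, runs 69→88
T2: waits 88, runs 88→94
T4: waits 94, runs 94→101
T6: waits 101, runs 101→106
Sum = 0+20+30+46+69+88+94+101 = 448.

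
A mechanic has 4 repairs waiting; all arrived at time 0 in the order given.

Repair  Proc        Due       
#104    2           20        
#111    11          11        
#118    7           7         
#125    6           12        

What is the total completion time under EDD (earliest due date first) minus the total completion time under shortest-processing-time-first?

EDD (increasing due date): #118 #111 #125 #104.
#118: 0→7
#111: 7→18
#125: 18→24
#104: 24→26
Sum = 7+18+24+26 = 75.
SPT (increasing processing time): #104 #125 #118 #111.
#104: 0→2
#125: 2→8
#118: 8→15
#111: 15→26
Sum = 2+8+15+26 = 51.
Difference = 75 − 51 = 24.

24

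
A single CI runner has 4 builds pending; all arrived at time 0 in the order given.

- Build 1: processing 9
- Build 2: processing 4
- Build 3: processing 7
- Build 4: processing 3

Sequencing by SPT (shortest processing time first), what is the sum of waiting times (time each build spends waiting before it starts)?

SPT (increasing processing time): Build 4 Build 2 Build 3 Build 1.
Build 4: waits 0, runs 0→3
Build 2: waits 3, runs 3→7
Build 3: waits 7, runs 7→14
Build 1: waits 14, runs 14→23
Sum = 0+3+7+14 = 24.

24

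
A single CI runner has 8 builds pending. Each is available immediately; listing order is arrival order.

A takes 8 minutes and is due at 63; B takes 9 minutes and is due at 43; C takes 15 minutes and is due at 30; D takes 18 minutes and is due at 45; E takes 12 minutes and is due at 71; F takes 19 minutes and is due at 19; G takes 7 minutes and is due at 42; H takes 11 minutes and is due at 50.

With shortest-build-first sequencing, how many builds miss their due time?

3

SPT (increasing processing time): G A B H E C D F.
G: 0→7, due 42, tardiness 0
A: 7→15, due 63, tardiness 0
B: 15→24, due 43, tardiness 0
H: 24→35, due 50, tardiness 0
E: 35→47, due 71, tardiness 0
C: 47→62, due 30, tardiness 32
D: 62→80, due 45, tardiness 35
F: 80→99, due 19, tardiness 80
Late builds: 3.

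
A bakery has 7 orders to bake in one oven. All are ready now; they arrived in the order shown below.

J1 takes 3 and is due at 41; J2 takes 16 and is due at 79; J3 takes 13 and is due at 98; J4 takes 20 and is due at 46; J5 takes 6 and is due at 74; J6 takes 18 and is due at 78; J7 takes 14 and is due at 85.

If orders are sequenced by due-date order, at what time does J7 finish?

EDD (increasing due date): J1 J4 J5 J6 J2 J7 J3.
J1: 0→3
J4: 3→23
J5: 23→29
J6: 29→47
J2: 47→63
J7: 63→77

77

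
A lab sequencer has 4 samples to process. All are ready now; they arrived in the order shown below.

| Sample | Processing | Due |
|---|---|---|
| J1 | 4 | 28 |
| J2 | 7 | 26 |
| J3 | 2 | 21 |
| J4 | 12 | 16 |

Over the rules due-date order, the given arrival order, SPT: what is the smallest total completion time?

EDD (increasing due date): J4 J3 J2 J1.
J4: 0→12
J3: 12→14
J2: 14→21
J1: 21→25
Sum = 12+14+21+25 = 72.
FIFO (arrival order): J1 J2 J3 J4.
J1: 0→4
J2: 4→11
J3: 11→13
J4: 13→25
Sum = 4+11+13+25 = 53.
SPT (increasing processing time): J3 J1 J2 J4.
J3: 0→2
J1: 2→6
J2: 6→13
J4: 13→25
Sum = 2+6+13+25 = 46.
EDD 72, FIFO 53, SPT 46 → minimum 46.

46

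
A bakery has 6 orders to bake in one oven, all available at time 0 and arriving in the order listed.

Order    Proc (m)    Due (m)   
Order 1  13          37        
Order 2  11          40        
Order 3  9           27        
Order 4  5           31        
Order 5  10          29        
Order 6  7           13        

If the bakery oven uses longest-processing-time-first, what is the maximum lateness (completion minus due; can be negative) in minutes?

LPT (decreasing processing time): Order 1 Order 2 Order 5 Order 3 Order 6 Order 4.
Order 1: 0→13, due 37, lateness -24
Order 2: 13→24, due 40, lateness -16
Order 5: 24→34, due 29, lateness 5
Order 3: 34→43, due 27, lateness 16
Order 6: 43→50, due 13, lateness 37
Order 4: 50→55, due 31, lateness 24
Maximum = 37.

37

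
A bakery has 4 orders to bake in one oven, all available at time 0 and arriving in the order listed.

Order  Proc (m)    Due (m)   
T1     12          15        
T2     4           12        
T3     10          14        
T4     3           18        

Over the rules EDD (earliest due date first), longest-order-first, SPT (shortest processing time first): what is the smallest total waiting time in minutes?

EDD (increasing due date): T2 T3 T1 T4.
T2: waits 0, runs 0→4
T3: waits 4, runs 4→14
T1: waits 14, runs 14→26
T4: waits 26, runs 26→29
Sum = 0+4+14+26 = 44.
LPT (decreasing processing time): T1 T3 T2 T4.
T1: waits 0, runs 0→12
T3: waits 12, runs 12→22
T2: waits 22, runs 22→26
T4: waits 26, runs 26→29
Sum = 0+12+22+26 = 60.
SPT (increasing processing time): T4 T2 T3 T1.
T4: waits 0, runs 0→3
T2: waits 3, runs 3→7
T3: waits 7, runs 7→17
T1: waits 17, runs 17→29
Sum = 0+3+7+17 = 27.
EDD 44, LPT 60, SPT 27 → minimum 27.

27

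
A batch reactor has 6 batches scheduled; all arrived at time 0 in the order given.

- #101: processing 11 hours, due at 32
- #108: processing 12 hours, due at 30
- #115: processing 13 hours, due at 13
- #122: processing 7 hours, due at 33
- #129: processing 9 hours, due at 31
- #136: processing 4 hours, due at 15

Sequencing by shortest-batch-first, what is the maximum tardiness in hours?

43

SPT (increasing processing time): #136 #122 #129 #101 #108 #115.
#136: 0→4, due 15, tardiness 0
#122: 4→11, due 33, tardiness 0
#129: 11→20, due 31, tardiness 0
#101: 20→31, due 32, tardiness 0
#108: 31→43, due 30, tardiness 13
#115: 43→56, due 13, tardiness 43
Maximum = 43.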